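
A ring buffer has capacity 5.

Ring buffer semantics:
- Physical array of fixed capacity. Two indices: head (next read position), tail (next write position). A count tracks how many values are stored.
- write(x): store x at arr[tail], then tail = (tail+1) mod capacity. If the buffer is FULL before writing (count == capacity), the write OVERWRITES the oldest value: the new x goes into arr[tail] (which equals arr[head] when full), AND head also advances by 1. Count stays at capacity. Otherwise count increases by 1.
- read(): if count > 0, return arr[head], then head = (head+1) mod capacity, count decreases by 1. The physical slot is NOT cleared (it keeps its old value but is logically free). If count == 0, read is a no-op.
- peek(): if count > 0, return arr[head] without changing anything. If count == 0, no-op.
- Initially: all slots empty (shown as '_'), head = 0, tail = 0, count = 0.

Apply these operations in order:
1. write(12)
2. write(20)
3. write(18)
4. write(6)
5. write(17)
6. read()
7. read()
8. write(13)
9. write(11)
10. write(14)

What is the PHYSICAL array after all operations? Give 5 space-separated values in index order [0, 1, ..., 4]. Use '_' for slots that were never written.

Answer: 13 11 14 6 17

Derivation:
After op 1 (write(12)): arr=[12 _ _ _ _] head=0 tail=1 count=1
After op 2 (write(20)): arr=[12 20 _ _ _] head=0 tail=2 count=2
After op 3 (write(18)): arr=[12 20 18 _ _] head=0 tail=3 count=3
After op 4 (write(6)): arr=[12 20 18 6 _] head=0 tail=4 count=4
After op 5 (write(17)): arr=[12 20 18 6 17] head=0 tail=0 count=5
After op 6 (read()): arr=[12 20 18 6 17] head=1 tail=0 count=4
After op 7 (read()): arr=[12 20 18 6 17] head=2 tail=0 count=3
After op 8 (write(13)): arr=[13 20 18 6 17] head=2 tail=1 count=4
After op 9 (write(11)): arr=[13 11 18 6 17] head=2 tail=2 count=5
After op 10 (write(14)): arr=[13 11 14 6 17] head=3 tail=3 count=5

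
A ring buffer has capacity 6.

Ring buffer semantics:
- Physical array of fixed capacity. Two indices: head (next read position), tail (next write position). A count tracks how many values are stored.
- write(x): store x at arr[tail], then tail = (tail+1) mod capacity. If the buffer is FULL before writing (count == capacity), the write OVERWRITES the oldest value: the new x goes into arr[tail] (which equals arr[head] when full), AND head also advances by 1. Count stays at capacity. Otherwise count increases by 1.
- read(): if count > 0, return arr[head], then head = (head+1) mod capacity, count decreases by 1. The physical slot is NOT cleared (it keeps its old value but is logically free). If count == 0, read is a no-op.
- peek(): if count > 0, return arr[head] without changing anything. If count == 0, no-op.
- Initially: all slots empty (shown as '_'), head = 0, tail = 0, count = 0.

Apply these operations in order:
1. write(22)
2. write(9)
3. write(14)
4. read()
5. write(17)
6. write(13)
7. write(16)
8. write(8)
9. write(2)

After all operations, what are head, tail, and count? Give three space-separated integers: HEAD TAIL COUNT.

Answer: 2 2 6

Derivation:
After op 1 (write(22)): arr=[22 _ _ _ _ _] head=0 tail=1 count=1
After op 2 (write(9)): arr=[22 9 _ _ _ _] head=0 tail=2 count=2
After op 3 (write(14)): arr=[22 9 14 _ _ _] head=0 tail=3 count=3
After op 4 (read()): arr=[22 9 14 _ _ _] head=1 tail=3 count=2
After op 5 (write(17)): arr=[22 9 14 17 _ _] head=1 tail=4 count=3
After op 6 (write(13)): arr=[22 9 14 17 13 _] head=1 tail=5 count=4
After op 7 (write(16)): arr=[22 9 14 17 13 16] head=1 tail=0 count=5
After op 8 (write(8)): arr=[8 9 14 17 13 16] head=1 tail=1 count=6
After op 9 (write(2)): arr=[8 2 14 17 13 16] head=2 tail=2 count=6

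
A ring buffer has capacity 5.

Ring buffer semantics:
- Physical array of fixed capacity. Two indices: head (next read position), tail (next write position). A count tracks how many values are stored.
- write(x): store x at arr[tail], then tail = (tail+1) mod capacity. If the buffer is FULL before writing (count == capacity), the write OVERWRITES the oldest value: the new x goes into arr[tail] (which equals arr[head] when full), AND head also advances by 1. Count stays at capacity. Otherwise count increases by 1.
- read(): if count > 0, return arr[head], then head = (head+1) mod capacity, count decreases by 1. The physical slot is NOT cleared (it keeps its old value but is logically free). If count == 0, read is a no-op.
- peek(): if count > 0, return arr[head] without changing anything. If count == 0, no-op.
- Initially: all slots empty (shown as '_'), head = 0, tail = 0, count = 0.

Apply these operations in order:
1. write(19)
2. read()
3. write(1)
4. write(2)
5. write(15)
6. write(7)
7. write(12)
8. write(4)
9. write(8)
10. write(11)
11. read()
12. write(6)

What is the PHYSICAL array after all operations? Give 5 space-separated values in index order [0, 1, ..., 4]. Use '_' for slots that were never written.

Answer: 12 4 8 11 6

Derivation:
After op 1 (write(19)): arr=[19 _ _ _ _] head=0 tail=1 count=1
After op 2 (read()): arr=[19 _ _ _ _] head=1 tail=1 count=0
After op 3 (write(1)): arr=[19 1 _ _ _] head=1 tail=2 count=1
After op 4 (write(2)): arr=[19 1 2 _ _] head=1 tail=3 count=2
After op 5 (write(15)): arr=[19 1 2 15 _] head=1 tail=4 count=3
After op 6 (write(7)): arr=[19 1 2 15 7] head=1 tail=0 count=4
After op 7 (write(12)): arr=[12 1 2 15 7] head=1 tail=1 count=5
After op 8 (write(4)): arr=[12 4 2 15 7] head=2 tail=2 count=5
After op 9 (write(8)): arr=[12 4 8 15 7] head=3 tail=3 count=5
After op 10 (write(11)): arr=[12 4 8 11 7] head=4 tail=4 count=5
After op 11 (read()): arr=[12 4 8 11 7] head=0 tail=4 count=4
After op 12 (write(6)): arr=[12 4 8 11 6] head=0 tail=0 count=5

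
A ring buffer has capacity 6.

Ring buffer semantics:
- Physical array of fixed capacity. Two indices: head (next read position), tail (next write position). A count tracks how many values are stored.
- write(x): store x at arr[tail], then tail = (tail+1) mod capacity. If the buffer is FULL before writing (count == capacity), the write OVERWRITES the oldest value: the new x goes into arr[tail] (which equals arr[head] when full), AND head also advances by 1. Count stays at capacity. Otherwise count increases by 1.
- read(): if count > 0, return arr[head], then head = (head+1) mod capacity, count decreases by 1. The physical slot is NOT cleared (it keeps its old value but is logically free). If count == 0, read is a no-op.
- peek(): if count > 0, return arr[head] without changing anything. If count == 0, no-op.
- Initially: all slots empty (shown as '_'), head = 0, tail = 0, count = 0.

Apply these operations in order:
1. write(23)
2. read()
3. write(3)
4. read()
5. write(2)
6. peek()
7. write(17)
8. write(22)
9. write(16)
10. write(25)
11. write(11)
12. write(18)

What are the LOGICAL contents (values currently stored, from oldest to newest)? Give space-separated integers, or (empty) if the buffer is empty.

After op 1 (write(23)): arr=[23 _ _ _ _ _] head=0 tail=1 count=1
After op 2 (read()): arr=[23 _ _ _ _ _] head=1 tail=1 count=0
After op 3 (write(3)): arr=[23 3 _ _ _ _] head=1 tail=2 count=1
After op 4 (read()): arr=[23 3 _ _ _ _] head=2 tail=2 count=0
After op 5 (write(2)): arr=[23 3 2 _ _ _] head=2 tail=3 count=1
After op 6 (peek()): arr=[23 3 2 _ _ _] head=2 tail=3 count=1
After op 7 (write(17)): arr=[23 3 2 17 _ _] head=2 tail=4 count=2
After op 8 (write(22)): arr=[23 3 2 17 22 _] head=2 tail=5 count=3
After op 9 (write(16)): arr=[23 3 2 17 22 16] head=2 tail=0 count=4
After op 10 (write(25)): arr=[25 3 2 17 22 16] head=2 tail=1 count=5
After op 11 (write(11)): arr=[25 11 2 17 22 16] head=2 tail=2 count=6
After op 12 (write(18)): arr=[25 11 18 17 22 16] head=3 tail=3 count=6

Answer: 17 22 16 25 11 18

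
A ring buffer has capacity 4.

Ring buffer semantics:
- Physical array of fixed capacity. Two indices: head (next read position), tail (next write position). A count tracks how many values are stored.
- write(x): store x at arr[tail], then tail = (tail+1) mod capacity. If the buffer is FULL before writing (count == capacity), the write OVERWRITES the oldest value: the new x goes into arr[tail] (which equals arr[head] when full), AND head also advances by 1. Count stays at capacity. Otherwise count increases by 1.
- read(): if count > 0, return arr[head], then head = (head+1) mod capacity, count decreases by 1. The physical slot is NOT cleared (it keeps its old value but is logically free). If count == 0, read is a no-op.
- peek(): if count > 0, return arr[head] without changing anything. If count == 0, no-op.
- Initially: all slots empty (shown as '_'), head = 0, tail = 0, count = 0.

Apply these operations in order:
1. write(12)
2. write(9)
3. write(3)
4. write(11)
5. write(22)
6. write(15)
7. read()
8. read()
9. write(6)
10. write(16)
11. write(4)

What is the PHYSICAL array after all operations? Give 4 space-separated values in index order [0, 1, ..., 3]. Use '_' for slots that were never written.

Answer: 4 15 6 16

Derivation:
After op 1 (write(12)): arr=[12 _ _ _] head=0 tail=1 count=1
After op 2 (write(9)): arr=[12 9 _ _] head=0 tail=2 count=2
After op 3 (write(3)): arr=[12 9 3 _] head=0 tail=3 count=3
After op 4 (write(11)): arr=[12 9 3 11] head=0 tail=0 count=4
After op 5 (write(22)): arr=[22 9 3 11] head=1 tail=1 count=4
After op 6 (write(15)): arr=[22 15 3 11] head=2 tail=2 count=4
After op 7 (read()): arr=[22 15 3 11] head=3 tail=2 count=3
After op 8 (read()): arr=[22 15 3 11] head=0 tail=2 count=2
After op 9 (write(6)): arr=[22 15 6 11] head=0 tail=3 count=3
After op 10 (write(16)): arr=[22 15 6 16] head=0 tail=0 count=4
After op 11 (write(4)): arr=[4 15 6 16] head=1 tail=1 count=4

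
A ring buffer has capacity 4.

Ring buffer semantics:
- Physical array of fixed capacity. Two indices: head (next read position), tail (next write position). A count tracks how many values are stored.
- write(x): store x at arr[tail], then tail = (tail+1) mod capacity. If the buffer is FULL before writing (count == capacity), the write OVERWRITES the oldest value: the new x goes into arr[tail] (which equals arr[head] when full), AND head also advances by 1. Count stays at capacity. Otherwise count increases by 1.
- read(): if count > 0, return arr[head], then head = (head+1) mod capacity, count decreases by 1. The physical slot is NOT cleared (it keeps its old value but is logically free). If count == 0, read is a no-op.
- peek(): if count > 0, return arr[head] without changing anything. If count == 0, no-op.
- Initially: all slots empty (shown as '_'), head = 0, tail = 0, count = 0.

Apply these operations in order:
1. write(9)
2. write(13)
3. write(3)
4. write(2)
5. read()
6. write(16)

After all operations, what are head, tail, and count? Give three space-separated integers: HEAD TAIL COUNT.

After op 1 (write(9)): arr=[9 _ _ _] head=0 tail=1 count=1
After op 2 (write(13)): arr=[9 13 _ _] head=0 tail=2 count=2
After op 3 (write(3)): arr=[9 13 3 _] head=0 tail=3 count=3
After op 4 (write(2)): arr=[9 13 3 2] head=0 tail=0 count=4
After op 5 (read()): arr=[9 13 3 2] head=1 tail=0 count=3
After op 6 (write(16)): arr=[16 13 3 2] head=1 tail=1 count=4

Answer: 1 1 4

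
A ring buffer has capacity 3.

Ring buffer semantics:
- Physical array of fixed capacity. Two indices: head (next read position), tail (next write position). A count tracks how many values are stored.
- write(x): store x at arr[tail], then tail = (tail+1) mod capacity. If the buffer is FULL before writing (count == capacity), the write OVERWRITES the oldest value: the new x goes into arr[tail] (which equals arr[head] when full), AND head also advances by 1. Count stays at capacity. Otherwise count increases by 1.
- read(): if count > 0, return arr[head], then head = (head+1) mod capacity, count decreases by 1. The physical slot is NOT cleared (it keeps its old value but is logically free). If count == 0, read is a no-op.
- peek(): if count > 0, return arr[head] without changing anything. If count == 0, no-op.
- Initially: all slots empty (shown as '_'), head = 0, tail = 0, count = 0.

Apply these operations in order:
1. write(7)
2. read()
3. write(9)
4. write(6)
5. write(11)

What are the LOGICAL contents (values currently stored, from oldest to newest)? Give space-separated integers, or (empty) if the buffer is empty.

After op 1 (write(7)): arr=[7 _ _] head=0 tail=1 count=1
After op 2 (read()): arr=[7 _ _] head=1 tail=1 count=0
After op 3 (write(9)): arr=[7 9 _] head=1 tail=2 count=1
After op 4 (write(6)): arr=[7 9 6] head=1 tail=0 count=2
After op 5 (write(11)): arr=[11 9 6] head=1 tail=1 count=3

Answer: 9 6 11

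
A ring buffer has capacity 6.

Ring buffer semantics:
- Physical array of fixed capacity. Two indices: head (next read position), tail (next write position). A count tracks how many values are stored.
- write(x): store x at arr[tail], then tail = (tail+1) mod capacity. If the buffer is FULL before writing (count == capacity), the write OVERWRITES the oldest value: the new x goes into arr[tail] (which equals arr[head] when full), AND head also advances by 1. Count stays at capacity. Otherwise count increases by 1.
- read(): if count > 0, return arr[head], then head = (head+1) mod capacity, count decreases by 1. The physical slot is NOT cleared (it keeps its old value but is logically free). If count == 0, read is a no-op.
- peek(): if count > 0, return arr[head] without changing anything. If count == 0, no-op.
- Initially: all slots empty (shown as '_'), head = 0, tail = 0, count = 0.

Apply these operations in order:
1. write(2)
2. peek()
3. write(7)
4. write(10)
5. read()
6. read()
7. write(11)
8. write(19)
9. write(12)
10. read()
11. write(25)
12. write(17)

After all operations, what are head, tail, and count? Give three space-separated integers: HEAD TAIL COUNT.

After op 1 (write(2)): arr=[2 _ _ _ _ _] head=0 tail=1 count=1
After op 2 (peek()): arr=[2 _ _ _ _ _] head=0 tail=1 count=1
After op 3 (write(7)): arr=[2 7 _ _ _ _] head=0 tail=2 count=2
After op 4 (write(10)): arr=[2 7 10 _ _ _] head=0 tail=3 count=3
After op 5 (read()): arr=[2 7 10 _ _ _] head=1 tail=3 count=2
After op 6 (read()): arr=[2 7 10 _ _ _] head=2 tail=3 count=1
After op 7 (write(11)): arr=[2 7 10 11 _ _] head=2 tail=4 count=2
After op 8 (write(19)): arr=[2 7 10 11 19 _] head=2 tail=5 count=3
After op 9 (write(12)): arr=[2 7 10 11 19 12] head=2 tail=0 count=4
After op 10 (read()): arr=[2 7 10 11 19 12] head=3 tail=0 count=3
After op 11 (write(25)): arr=[25 7 10 11 19 12] head=3 tail=1 count=4
After op 12 (write(17)): arr=[25 17 10 11 19 12] head=3 tail=2 count=5

Answer: 3 2 5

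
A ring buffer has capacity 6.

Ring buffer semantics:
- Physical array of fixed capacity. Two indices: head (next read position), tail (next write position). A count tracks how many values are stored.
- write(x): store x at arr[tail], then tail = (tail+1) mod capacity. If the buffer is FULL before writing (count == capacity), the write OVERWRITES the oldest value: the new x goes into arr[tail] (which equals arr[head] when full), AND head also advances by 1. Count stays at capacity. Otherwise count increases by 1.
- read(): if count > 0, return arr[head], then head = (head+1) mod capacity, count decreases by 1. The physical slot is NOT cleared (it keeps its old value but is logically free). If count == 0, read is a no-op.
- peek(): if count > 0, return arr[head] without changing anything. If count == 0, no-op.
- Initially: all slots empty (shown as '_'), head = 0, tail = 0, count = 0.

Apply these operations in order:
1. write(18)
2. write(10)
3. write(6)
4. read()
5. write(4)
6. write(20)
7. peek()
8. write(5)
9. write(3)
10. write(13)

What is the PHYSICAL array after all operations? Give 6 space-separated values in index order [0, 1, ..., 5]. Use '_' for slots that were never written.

Answer: 3 13 6 4 20 5

Derivation:
After op 1 (write(18)): arr=[18 _ _ _ _ _] head=0 tail=1 count=1
After op 2 (write(10)): arr=[18 10 _ _ _ _] head=0 tail=2 count=2
After op 3 (write(6)): arr=[18 10 6 _ _ _] head=0 tail=3 count=3
After op 4 (read()): arr=[18 10 6 _ _ _] head=1 tail=3 count=2
After op 5 (write(4)): arr=[18 10 6 4 _ _] head=1 tail=4 count=3
After op 6 (write(20)): arr=[18 10 6 4 20 _] head=1 tail=5 count=4
After op 7 (peek()): arr=[18 10 6 4 20 _] head=1 tail=5 count=4
After op 8 (write(5)): arr=[18 10 6 4 20 5] head=1 tail=0 count=5
After op 9 (write(3)): arr=[3 10 6 4 20 5] head=1 tail=1 count=6
After op 10 (write(13)): arr=[3 13 6 4 20 5] head=2 tail=2 count=6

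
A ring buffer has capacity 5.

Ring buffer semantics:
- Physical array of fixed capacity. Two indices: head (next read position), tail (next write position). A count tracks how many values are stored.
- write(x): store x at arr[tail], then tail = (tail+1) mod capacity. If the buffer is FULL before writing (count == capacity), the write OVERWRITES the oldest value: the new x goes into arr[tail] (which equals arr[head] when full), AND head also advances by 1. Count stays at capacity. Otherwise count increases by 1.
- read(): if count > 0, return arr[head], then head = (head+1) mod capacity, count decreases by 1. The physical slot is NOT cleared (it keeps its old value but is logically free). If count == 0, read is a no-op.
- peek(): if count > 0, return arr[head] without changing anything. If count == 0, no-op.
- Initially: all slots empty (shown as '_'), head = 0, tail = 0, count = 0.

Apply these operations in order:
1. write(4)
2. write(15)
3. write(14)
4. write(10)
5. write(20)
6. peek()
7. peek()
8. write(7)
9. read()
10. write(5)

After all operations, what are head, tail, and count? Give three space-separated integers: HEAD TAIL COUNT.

Answer: 2 2 5

Derivation:
After op 1 (write(4)): arr=[4 _ _ _ _] head=0 tail=1 count=1
After op 2 (write(15)): arr=[4 15 _ _ _] head=0 tail=2 count=2
After op 3 (write(14)): arr=[4 15 14 _ _] head=0 tail=3 count=3
After op 4 (write(10)): arr=[4 15 14 10 _] head=0 tail=4 count=4
After op 5 (write(20)): arr=[4 15 14 10 20] head=0 tail=0 count=5
After op 6 (peek()): arr=[4 15 14 10 20] head=0 tail=0 count=5
After op 7 (peek()): arr=[4 15 14 10 20] head=0 tail=0 count=5
After op 8 (write(7)): arr=[7 15 14 10 20] head=1 tail=1 count=5
After op 9 (read()): arr=[7 15 14 10 20] head=2 tail=1 count=4
After op 10 (write(5)): arr=[7 5 14 10 20] head=2 tail=2 count=5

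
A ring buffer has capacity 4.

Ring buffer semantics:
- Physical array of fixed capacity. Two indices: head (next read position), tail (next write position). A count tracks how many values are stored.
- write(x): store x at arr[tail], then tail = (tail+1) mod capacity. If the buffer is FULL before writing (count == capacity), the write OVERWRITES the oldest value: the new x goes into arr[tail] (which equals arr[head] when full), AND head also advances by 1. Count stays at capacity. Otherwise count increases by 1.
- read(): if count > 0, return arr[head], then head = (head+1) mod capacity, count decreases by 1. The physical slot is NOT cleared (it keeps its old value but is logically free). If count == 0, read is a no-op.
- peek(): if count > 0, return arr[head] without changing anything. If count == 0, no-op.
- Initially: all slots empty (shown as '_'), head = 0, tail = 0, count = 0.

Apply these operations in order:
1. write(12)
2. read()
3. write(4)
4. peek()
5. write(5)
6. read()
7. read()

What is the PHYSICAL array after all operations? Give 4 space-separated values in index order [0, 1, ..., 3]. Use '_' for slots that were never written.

Answer: 12 4 5 _

Derivation:
After op 1 (write(12)): arr=[12 _ _ _] head=0 tail=1 count=1
After op 2 (read()): arr=[12 _ _ _] head=1 tail=1 count=0
After op 3 (write(4)): arr=[12 4 _ _] head=1 tail=2 count=1
After op 4 (peek()): arr=[12 4 _ _] head=1 tail=2 count=1
After op 5 (write(5)): arr=[12 4 5 _] head=1 tail=3 count=2
After op 6 (read()): arr=[12 4 5 _] head=2 tail=3 count=1
After op 7 (read()): arr=[12 4 5 _] head=3 tail=3 count=0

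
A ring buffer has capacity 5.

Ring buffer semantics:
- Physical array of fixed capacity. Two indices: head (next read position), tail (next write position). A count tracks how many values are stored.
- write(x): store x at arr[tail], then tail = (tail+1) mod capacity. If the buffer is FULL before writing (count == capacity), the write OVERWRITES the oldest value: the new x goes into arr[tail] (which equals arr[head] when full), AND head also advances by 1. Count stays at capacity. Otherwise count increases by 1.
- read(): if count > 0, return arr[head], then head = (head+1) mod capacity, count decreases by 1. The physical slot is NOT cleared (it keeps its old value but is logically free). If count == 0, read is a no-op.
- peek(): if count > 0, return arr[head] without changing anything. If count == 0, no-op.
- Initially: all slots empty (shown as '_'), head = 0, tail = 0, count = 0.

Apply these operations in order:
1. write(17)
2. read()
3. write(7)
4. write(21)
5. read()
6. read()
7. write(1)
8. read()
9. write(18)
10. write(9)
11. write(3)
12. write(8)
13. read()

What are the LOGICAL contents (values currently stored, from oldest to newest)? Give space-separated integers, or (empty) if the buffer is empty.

After op 1 (write(17)): arr=[17 _ _ _ _] head=0 tail=1 count=1
After op 2 (read()): arr=[17 _ _ _ _] head=1 tail=1 count=0
After op 3 (write(7)): arr=[17 7 _ _ _] head=1 tail=2 count=1
After op 4 (write(21)): arr=[17 7 21 _ _] head=1 tail=3 count=2
After op 5 (read()): arr=[17 7 21 _ _] head=2 tail=3 count=1
After op 6 (read()): arr=[17 7 21 _ _] head=3 tail=3 count=0
After op 7 (write(1)): arr=[17 7 21 1 _] head=3 tail=4 count=1
After op 8 (read()): arr=[17 7 21 1 _] head=4 tail=4 count=0
After op 9 (write(18)): arr=[17 7 21 1 18] head=4 tail=0 count=1
After op 10 (write(9)): arr=[9 7 21 1 18] head=4 tail=1 count=2
After op 11 (write(3)): arr=[9 3 21 1 18] head=4 tail=2 count=3
After op 12 (write(8)): arr=[9 3 8 1 18] head=4 tail=3 count=4
After op 13 (read()): arr=[9 3 8 1 18] head=0 tail=3 count=3

Answer: 9 3 8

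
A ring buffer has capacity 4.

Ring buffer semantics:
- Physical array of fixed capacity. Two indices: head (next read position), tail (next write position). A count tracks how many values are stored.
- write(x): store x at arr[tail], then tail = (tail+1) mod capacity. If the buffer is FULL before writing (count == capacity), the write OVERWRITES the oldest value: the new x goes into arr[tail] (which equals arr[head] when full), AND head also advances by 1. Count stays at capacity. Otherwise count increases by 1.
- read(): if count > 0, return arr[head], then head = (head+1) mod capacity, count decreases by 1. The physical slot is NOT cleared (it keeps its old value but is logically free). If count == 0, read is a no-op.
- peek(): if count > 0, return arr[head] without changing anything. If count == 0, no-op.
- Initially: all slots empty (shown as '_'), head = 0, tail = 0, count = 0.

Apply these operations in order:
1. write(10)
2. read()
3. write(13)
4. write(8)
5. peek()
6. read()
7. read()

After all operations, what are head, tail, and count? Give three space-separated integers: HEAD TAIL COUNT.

After op 1 (write(10)): arr=[10 _ _ _] head=0 tail=1 count=1
After op 2 (read()): arr=[10 _ _ _] head=1 tail=1 count=0
After op 3 (write(13)): arr=[10 13 _ _] head=1 tail=2 count=1
After op 4 (write(8)): arr=[10 13 8 _] head=1 tail=3 count=2
After op 5 (peek()): arr=[10 13 8 _] head=1 tail=3 count=2
After op 6 (read()): arr=[10 13 8 _] head=2 tail=3 count=1
After op 7 (read()): arr=[10 13 8 _] head=3 tail=3 count=0

Answer: 3 3 0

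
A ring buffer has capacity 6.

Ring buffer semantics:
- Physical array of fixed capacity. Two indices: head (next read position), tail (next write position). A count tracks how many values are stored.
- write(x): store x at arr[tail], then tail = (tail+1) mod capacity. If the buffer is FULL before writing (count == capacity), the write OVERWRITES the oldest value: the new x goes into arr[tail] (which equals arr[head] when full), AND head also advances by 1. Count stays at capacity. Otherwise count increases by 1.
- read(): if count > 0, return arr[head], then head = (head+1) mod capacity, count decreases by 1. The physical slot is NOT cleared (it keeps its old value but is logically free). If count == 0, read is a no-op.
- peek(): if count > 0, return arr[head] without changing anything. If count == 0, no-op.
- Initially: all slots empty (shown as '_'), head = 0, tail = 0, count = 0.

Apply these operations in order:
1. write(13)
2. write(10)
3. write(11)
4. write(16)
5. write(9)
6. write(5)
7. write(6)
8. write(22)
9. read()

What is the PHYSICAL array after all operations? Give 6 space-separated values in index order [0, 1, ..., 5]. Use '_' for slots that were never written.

After op 1 (write(13)): arr=[13 _ _ _ _ _] head=0 tail=1 count=1
After op 2 (write(10)): arr=[13 10 _ _ _ _] head=0 tail=2 count=2
After op 3 (write(11)): arr=[13 10 11 _ _ _] head=0 tail=3 count=3
After op 4 (write(16)): arr=[13 10 11 16 _ _] head=0 tail=4 count=4
After op 5 (write(9)): arr=[13 10 11 16 9 _] head=0 tail=5 count=5
After op 6 (write(5)): arr=[13 10 11 16 9 5] head=0 tail=0 count=6
After op 7 (write(6)): arr=[6 10 11 16 9 5] head=1 tail=1 count=6
After op 8 (write(22)): arr=[6 22 11 16 9 5] head=2 tail=2 count=6
After op 9 (read()): arr=[6 22 11 16 9 5] head=3 tail=2 count=5

Answer: 6 22 11 16 9 5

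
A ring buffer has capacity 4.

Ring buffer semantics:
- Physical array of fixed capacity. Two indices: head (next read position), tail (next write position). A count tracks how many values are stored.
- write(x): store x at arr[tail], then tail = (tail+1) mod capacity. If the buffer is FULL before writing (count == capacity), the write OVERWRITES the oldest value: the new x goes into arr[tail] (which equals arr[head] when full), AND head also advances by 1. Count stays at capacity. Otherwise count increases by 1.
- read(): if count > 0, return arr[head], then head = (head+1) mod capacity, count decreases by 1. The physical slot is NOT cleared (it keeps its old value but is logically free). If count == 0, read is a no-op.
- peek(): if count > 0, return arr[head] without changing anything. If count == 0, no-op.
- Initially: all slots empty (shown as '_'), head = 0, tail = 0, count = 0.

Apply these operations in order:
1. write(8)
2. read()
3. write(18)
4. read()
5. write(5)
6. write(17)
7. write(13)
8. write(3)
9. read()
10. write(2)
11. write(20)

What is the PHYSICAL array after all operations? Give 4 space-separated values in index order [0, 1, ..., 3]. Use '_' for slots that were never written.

After op 1 (write(8)): arr=[8 _ _ _] head=0 tail=1 count=1
After op 2 (read()): arr=[8 _ _ _] head=1 tail=1 count=0
After op 3 (write(18)): arr=[8 18 _ _] head=1 tail=2 count=1
After op 4 (read()): arr=[8 18 _ _] head=2 tail=2 count=0
After op 5 (write(5)): arr=[8 18 5 _] head=2 tail=3 count=1
After op 6 (write(17)): arr=[8 18 5 17] head=2 tail=0 count=2
After op 7 (write(13)): arr=[13 18 5 17] head=2 tail=1 count=3
After op 8 (write(3)): arr=[13 3 5 17] head=2 tail=2 count=4
After op 9 (read()): arr=[13 3 5 17] head=3 tail=2 count=3
After op 10 (write(2)): arr=[13 3 2 17] head=3 tail=3 count=4
After op 11 (write(20)): arr=[13 3 2 20] head=0 tail=0 count=4

Answer: 13 3 2 20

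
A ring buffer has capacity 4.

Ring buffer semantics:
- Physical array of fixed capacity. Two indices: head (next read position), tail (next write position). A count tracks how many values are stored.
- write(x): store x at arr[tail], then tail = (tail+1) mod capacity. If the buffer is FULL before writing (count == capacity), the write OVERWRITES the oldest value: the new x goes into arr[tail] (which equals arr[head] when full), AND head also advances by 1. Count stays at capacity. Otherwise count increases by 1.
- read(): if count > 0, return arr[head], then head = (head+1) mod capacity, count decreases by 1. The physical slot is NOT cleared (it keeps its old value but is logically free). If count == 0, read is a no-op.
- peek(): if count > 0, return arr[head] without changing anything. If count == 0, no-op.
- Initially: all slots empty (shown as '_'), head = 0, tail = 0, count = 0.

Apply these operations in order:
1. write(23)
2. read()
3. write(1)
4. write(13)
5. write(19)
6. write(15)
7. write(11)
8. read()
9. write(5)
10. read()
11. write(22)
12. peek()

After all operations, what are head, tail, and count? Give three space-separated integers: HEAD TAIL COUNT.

Answer: 0 0 4

Derivation:
After op 1 (write(23)): arr=[23 _ _ _] head=0 tail=1 count=1
After op 2 (read()): arr=[23 _ _ _] head=1 tail=1 count=0
After op 3 (write(1)): arr=[23 1 _ _] head=1 tail=2 count=1
After op 4 (write(13)): arr=[23 1 13 _] head=1 tail=3 count=2
After op 5 (write(19)): arr=[23 1 13 19] head=1 tail=0 count=3
After op 6 (write(15)): arr=[15 1 13 19] head=1 tail=1 count=4
After op 7 (write(11)): arr=[15 11 13 19] head=2 tail=2 count=4
After op 8 (read()): arr=[15 11 13 19] head=3 tail=2 count=3
After op 9 (write(5)): arr=[15 11 5 19] head=3 tail=3 count=4
After op 10 (read()): arr=[15 11 5 19] head=0 tail=3 count=3
After op 11 (write(22)): arr=[15 11 5 22] head=0 tail=0 count=4
After op 12 (peek()): arr=[15 11 5 22] head=0 tail=0 count=4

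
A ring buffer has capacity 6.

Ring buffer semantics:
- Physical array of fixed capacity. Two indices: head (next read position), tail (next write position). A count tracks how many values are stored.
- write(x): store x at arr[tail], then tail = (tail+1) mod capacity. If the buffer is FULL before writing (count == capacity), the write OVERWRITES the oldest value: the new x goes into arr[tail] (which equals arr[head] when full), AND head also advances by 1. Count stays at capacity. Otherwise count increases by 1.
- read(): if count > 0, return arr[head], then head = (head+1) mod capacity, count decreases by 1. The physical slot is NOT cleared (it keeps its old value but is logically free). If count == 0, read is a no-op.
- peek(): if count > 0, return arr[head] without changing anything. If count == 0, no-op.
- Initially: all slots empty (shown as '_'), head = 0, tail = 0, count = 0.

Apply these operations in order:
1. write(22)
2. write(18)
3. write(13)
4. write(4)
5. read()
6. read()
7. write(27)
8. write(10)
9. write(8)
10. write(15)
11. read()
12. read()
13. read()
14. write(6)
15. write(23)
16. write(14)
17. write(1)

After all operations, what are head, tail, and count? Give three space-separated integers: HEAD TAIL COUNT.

After op 1 (write(22)): arr=[22 _ _ _ _ _] head=0 tail=1 count=1
After op 2 (write(18)): arr=[22 18 _ _ _ _] head=0 tail=2 count=2
After op 3 (write(13)): arr=[22 18 13 _ _ _] head=0 tail=3 count=3
After op 4 (write(4)): arr=[22 18 13 4 _ _] head=0 tail=4 count=4
After op 5 (read()): arr=[22 18 13 4 _ _] head=1 tail=4 count=3
After op 6 (read()): arr=[22 18 13 4 _ _] head=2 tail=4 count=2
After op 7 (write(27)): arr=[22 18 13 4 27 _] head=2 tail=5 count=3
After op 8 (write(10)): arr=[22 18 13 4 27 10] head=2 tail=0 count=4
After op 9 (write(8)): arr=[8 18 13 4 27 10] head=2 tail=1 count=5
After op 10 (write(15)): arr=[8 15 13 4 27 10] head=2 tail=2 count=6
After op 11 (read()): arr=[8 15 13 4 27 10] head=3 tail=2 count=5
After op 12 (read()): arr=[8 15 13 4 27 10] head=4 tail=2 count=4
After op 13 (read()): arr=[8 15 13 4 27 10] head=5 tail=2 count=3
After op 14 (write(6)): arr=[8 15 6 4 27 10] head=5 tail=3 count=4
After op 15 (write(23)): arr=[8 15 6 23 27 10] head=5 tail=4 count=5
After op 16 (write(14)): arr=[8 15 6 23 14 10] head=5 tail=5 count=6
After op 17 (write(1)): arr=[8 15 6 23 14 1] head=0 tail=0 count=6

Answer: 0 0 6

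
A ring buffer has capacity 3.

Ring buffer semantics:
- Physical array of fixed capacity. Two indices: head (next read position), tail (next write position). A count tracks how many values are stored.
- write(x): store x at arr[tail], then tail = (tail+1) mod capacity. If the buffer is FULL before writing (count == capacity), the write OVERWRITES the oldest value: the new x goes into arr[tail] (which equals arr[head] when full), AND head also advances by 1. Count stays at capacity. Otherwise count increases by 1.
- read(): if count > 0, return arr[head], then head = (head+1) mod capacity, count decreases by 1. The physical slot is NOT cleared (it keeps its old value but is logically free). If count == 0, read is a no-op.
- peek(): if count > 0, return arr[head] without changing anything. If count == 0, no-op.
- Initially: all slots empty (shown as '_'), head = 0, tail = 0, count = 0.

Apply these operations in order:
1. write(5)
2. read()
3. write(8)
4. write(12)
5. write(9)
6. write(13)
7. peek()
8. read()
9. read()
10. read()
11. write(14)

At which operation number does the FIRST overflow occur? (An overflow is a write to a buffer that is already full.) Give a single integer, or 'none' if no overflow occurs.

After op 1 (write(5)): arr=[5 _ _] head=0 tail=1 count=1
After op 2 (read()): arr=[5 _ _] head=1 tail=1 count=0
After op 3 (write(8)): arr=[5 8 _] head=1 tail=2 count=1
After op 4 (write(12)): arr=[5 8 12] head=1 tail=0 count=2
After op 5 (write(9)): arr=[9 8 12] head=1 tail=1 count=3
After op 6 (write(13)): arr=[9 13 12] head=2 tail=2 count=3
After op 7 (peek()): arr=[9 13 12] head=2 tail=2 count=3
After op 8 (read()): arr=[9 13 12] head=0 tail=2 count=2
After op 9 (read()): arr=[9 13 12] head=1 tail=2 count=1
After op 10 (read()): arr=[9 13 12] head=2 tail=2 count=0
After op 11 (write(14)): arr=[9 13 14] head=2 tail=0 count=1

Answer: 6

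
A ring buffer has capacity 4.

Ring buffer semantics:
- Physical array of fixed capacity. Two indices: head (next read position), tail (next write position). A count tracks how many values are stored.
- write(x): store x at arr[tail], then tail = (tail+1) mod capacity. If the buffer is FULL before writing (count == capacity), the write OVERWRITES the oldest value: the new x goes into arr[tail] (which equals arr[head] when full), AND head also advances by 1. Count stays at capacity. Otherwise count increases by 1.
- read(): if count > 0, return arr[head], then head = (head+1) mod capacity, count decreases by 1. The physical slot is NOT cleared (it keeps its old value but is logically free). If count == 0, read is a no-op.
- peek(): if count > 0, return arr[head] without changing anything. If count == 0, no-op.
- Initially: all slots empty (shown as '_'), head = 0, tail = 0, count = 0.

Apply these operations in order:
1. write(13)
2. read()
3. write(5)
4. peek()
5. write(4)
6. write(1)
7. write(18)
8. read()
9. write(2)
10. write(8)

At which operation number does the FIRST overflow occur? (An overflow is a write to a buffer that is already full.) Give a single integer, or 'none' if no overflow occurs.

Answer: 10

Derivation:
After op 1 (write(13)): arr=[13 _ _ _] head=0 tail=1 count=1
After op 2 (read()): arr=[13 _ _ _] head=1 tail=1 count=0
After op 3 (write(5)): arr=[13 5 _ _] head=1 tail=2 count=1
After op 4 (peek()): arr=[13 5 _ _] head=1 tail=2 count=1
After op 5 (write(4)): arr=[13 5 4 _] head=1 tail=3 count=2
After op 6 (write(1)): arr=[13 5 4 1] head=1 tail=0 count=3
After op 7 (write(18)): arr=[18 5 4 1] head=1 tail=1 count=4
After op 8 (read()): arr=[18 5 4 1] head=2 tail=1 count=3
After op 9 (write(2)): arr=[18 2 4 1] head=2 tail=2 count=4
After op 10 (write(8)): arr=[18 2 8 1] head=3 tail=3 count=4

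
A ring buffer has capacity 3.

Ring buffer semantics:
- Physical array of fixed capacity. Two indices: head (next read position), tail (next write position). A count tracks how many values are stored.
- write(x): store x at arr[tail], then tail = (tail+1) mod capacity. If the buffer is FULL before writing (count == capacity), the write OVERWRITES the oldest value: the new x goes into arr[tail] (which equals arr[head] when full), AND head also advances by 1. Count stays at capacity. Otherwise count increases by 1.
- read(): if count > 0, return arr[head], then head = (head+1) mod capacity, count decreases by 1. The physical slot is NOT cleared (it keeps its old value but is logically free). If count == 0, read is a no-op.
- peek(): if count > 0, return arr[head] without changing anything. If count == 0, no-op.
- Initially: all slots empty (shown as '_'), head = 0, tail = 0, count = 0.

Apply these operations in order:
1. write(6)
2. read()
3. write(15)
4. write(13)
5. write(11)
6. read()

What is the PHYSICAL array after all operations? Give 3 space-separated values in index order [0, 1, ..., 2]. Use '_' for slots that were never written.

After op 1 (write(6)): arr=[6 _ _] head=0 tail=1 count=1
After op 2 (read()): arr=[6 _ _] head=1 tail=1 count=0
After op 3 (write(15)): arr=[6 15 _] head=1 tail=2 count=1
After op 4 (write(13)): arr=[6 15 13] head=1 tail=0 count=2
After op 5 (write(11)): arr=[11 15 13] head=1 tail=1 count=3
After op 6 (read()): arr=[11 15 13] head=2 tail=1 count=2

Answer: 11 15 13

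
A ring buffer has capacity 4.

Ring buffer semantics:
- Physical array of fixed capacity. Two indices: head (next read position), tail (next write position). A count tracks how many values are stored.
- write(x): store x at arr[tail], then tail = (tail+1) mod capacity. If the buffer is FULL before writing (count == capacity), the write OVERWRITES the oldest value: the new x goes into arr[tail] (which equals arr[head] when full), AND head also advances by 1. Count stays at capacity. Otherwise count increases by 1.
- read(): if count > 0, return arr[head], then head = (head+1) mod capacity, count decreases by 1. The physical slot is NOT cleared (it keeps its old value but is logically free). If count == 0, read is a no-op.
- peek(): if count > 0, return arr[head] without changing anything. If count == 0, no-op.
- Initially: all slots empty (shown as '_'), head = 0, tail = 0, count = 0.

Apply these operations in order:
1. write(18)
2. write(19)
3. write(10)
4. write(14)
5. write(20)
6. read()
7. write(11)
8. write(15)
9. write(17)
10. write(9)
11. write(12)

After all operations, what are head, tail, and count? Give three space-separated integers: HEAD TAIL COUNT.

After op 1 (write(18)): arr=[18 _ _ _] head=0 tail=1 count=1
After op 2 (write(19)): arr=[18 19 _ _] head=0 tail=2 count=2
After op 3 (write(10)): arr=[18 19 10 _] head=0 tail=3 count=3
After op 4 (write(14)): arr=[18 19 10 14] head=0 tail=0 count=4
After op 5 (write(20)): arr=[20 19 10 14] head=1 tail=1 count=4
After op 6 (read()): arr=[20 19 10 14] head=2 tail=1 count=3
After op 7 (write(11)): arr=[20 11 10 14] head=2 tail=2 count=4
After op 8 (write(15)): arr=[20 11 15 14] head=3 tail=3 count=4
After op 9 (write(17)): arr=[20 11 15 17] head=0 tail=0 count=4
After op 10 (write(9)): arr=[9 11 15 17] head=1 tail=1 count=4
After op 11 (write(12)): arr=[9 12 15 17] head=2 tail=2 count=4

Answer: 2 2 4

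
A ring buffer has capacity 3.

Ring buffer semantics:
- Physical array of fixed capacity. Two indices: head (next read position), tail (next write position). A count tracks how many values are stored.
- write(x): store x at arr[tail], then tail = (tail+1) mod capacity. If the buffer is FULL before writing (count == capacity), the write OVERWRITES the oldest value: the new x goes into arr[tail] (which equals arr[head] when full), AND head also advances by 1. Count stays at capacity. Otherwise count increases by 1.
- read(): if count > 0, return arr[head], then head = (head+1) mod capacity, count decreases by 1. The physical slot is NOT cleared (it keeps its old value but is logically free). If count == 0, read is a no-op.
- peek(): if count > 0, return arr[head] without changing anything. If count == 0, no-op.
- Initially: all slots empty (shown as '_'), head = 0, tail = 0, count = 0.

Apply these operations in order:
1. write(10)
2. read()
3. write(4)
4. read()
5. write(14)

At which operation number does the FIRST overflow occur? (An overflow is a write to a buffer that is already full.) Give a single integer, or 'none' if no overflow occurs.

After op 1 (write(10)): arr=[10 _ _] head=0 tail=1 count=1
After op 2 (read()): arr=[10 _ _] head=1 tail=1 count=0
After op 3 (write(4)): arr=[10 4 _] head=1 tail=2 count=1
After op 4 (read()): arr=[10 4 _] head=2 tail=2 count=0
After op 5 (write(14)): arr=[10 4 14] head=2 tail=0 count=1

Answer: none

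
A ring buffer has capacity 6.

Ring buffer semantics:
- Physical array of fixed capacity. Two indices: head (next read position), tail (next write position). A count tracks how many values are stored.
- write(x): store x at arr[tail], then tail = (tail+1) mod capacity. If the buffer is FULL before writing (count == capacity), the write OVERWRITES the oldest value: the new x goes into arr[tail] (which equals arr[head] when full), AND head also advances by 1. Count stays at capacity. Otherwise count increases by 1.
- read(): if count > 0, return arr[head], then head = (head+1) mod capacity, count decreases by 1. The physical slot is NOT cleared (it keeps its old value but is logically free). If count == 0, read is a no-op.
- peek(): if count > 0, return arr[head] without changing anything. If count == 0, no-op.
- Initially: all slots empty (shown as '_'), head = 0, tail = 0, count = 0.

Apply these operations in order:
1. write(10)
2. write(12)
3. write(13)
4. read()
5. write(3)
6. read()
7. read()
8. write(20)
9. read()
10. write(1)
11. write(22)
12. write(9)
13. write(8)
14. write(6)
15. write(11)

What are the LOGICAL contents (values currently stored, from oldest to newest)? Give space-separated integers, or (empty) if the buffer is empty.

Answer: 1 22 9 8 6 11

Derivation:
After op 1 (write(10)): arr=[10 _ _ _ _ _] head=0 tail=1 count=1
After op 2 (write(12)): arr=[10 12 _ _ _ _] head=0 tail=2 count=2
After op 3 (write(13)): arr=[10 12 13 _ _ _] head=0 tail=3 count=3
After op 4 (read()): arr=[10 12 13 _ _ _] head=1 tail=3 count=2
After op 5 (write(3)): arr=[10 12 13 3 _ _] head=1 tail=4 count=3
After op 6 (read()): arr=[10 12 13 3 _ _] head=2 tail=4 count=2
After op 7 (read()): arr=[10 12 13 3 _ _] head=3 tail=4 count=1
After op 8 (write(20)): arr=[10 12 13 3 20 _] head=3 tail=5 count=2
After op 9 (read()): arr=[10 12 13 3 20 _] head=4 tail=5 count=1
After op 10 (write(1)): arr=[10 12 13 3 20 1] head=4 tail=0 count=2
After op 11 (write(22)): arr=[22 12 13 3 20 1] head=4 tail=1 count=3
After op 12 (write(9)): arr=[22 9 13 3 20 1] head=4 tail=2 count=4
After op 13 (write(8)): arr=[22 9 8 3 20 1] head=4 tail=3 count=5
After op 14 (write(6)): arr=[22 9 8 6 20 1] head=4 tail=4 count=6
After op 15 (write(11)): arr=[22 9 8 6 11 1] head=5 tail=5 count=6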